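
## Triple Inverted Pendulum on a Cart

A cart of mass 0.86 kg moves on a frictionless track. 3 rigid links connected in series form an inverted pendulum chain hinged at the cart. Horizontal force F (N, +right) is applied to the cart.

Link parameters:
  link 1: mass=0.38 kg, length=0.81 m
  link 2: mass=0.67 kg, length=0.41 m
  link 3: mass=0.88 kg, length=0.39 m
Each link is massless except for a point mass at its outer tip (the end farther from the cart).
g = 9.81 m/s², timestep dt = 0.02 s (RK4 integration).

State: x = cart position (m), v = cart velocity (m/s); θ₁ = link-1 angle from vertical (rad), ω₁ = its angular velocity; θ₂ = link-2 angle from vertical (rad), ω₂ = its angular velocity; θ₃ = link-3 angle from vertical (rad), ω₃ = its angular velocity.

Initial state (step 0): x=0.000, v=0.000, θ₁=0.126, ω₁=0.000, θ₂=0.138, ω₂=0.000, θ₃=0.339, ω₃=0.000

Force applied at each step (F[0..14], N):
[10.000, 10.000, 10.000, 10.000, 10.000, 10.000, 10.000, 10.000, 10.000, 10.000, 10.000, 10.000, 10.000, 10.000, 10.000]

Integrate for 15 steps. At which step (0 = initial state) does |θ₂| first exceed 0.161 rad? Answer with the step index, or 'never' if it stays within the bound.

apply F[0]=+10.000 → step 1: x=0.002, v=0.174, θ₁=0.124, ω₁=-0.196, θ₂=0.137, ω₂=-0.098, θ₃=0.341, ω₃=0.244
apply F[1]=+10.000 → step 2: x=0.007, v=0.351, θ₁=0.118, ω₁=-0.398, θ₂=0.134, ω₂=-0.192, θ₃=0.349, ω₃=0.493
apply F[2]=+10.000 → step 3: x=0.016, v=0.533, θ₁=0.108, ω₁=-0.612, θ₂=0.129, ω₂=-0.281, θ₃=0.361, ω₃=0.750
apply F[3]=+10.000 → step 4: x=0.028, v=0.723, θ₁=0.094, ω₁=-0.844, θ₂=0.123, ω₂=-0.360, θ₃=0.379, ω₃=1.017
apply F[4]=+10.000 → step 5: x=0.045, v=0.922, θ₁=0.074, ω₁=-1.098, θ₂=0.115, ω₂=-0.422, θ₃=0.402, ω₃=1.291
apply F[5]=+10.000 → step 6: x=0.065, v=1.132, θ₁=0.049, ω₁=-1.380, θ₂=0.106, ω₂=-0.461, θ₃=0.431, ω₃=1.565
apply F[6]=+10.000 → step 7: x=0.090, v=1.354, θ₁=0.019, ω₁=-1.688, θ₂=0.097, ω₂=-0.470, θ₃=0.464, ω₃=1.824
apply F[7]=+10.000 → step 8: x=0.120, v=1.586, θ₁=-0.018, ω₁=-2.021, θ₂=0.088, ω₂=-0.447, θ₃=0.503, ω₃=2.051
apply F[8]=+10.000 → step 9: x=0.154, v=1.825, θ₁=-0.062, ω₁=-2.366, θ₂=0.079, ω₂=-0.396, θ₃=0.546, ω₃=2.221
apply F[9]=+10.000 → step 10: x=0.193, v=2.065, θ₁=-0.113, ω₁=-2.710, θ₂=0.072, ω₂=-0.334, θ₃=0.592, ω₃=2.317
apply F[10]=+10.000 → step 11: x=0.236, v=2.300, θ₁=-0.170, ω₁=-3.034, θ₂=0.066, ω₂=-0.289, θ₃=0.638, ω₃=2.328
apply F[11]=+10.000 → step 12: x=0.284, v=2.523, θ₁=-0.234, ω₁=-3.325, θ₂=0.060, ω₂=-0.290, θ₃=0.684, ω₃=2.257
apply F[12]=+10.000 → step 13: x=0.337, v=2.731, θ₁=-0.303, ω₁=-3.574, θ₂=0.054, ω₂=-0.363, θ₃=0.728, ω₃=2.118
apply F[13]=+10.000 → step 14: x=0.394, v=2.922, θ₁=-0.377, ω₁=-3.781, θ₂=0.045, ω₂=-0.520, θ₃=0.769, ω₃=1.928
apply F[14]=+10.000 → step 15: x=0.454, v=3.094, θ₁=-0.454, ω₁=-3.951, θ₂=0.032, ω₂=-0.767, θ₃=0.805, ω₃=1.704
max |θ₂| = 0.138 ≤ 0.161 over all 16 states.

Answer: never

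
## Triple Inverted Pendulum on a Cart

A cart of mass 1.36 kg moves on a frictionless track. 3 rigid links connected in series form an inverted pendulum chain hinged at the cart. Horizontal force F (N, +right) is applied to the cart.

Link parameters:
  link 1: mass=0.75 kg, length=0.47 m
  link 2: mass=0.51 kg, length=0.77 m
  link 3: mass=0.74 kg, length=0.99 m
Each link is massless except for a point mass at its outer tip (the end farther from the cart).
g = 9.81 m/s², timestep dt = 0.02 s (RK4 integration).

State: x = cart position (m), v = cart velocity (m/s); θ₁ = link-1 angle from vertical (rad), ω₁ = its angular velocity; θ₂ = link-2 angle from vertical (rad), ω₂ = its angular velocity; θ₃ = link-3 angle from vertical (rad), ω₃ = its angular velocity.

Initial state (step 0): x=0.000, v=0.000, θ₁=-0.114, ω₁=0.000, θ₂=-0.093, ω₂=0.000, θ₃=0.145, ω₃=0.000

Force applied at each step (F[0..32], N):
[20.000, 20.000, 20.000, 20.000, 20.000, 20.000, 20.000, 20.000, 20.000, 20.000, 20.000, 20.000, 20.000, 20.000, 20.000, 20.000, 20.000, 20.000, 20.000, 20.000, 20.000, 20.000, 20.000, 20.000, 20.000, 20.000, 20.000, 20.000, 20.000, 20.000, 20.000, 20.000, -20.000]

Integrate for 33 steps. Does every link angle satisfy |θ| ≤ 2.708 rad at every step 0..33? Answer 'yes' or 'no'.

Answer: yes

Derivation:
apply F[0]=+20.000 → step 1: x=0.003, v=0.319, θ₁=-0.121, ω₁=-0.736, θ₂=-0.094, ω₂=-0.050, θ₃=0.146, ω₃=0.084
apply F[1]=+20.000 → step 2: x=0.013, v=0.639, θ₁=-0.143, ω₁=-1.481, θ₂=-0.095, ω₂=-0.090, θ₃=0.148, ω₃=0.161
apply F[2]=+20.000 → step 3: x=0.029, v=0.958, θ₁=-0.181, ω₁=-2.239, θ₂=-0.097, ω₂=-0.111, θ₃=0.152, ω₃=0.221
apply F[3]=+20.000 → step 4: x=0.051, v=1.269, θ₁=-0.233, ω₁=-2.994, θ₂=-0.099, ω₂=-0.116, θ₃=0.157, ω₃=0.256
apply F[4]=+20.000 → step 5: x=0.079, v=1.564, θ₁=-0.300, ω₁=-3.711, θ₂=-0.102, ω₂=-0.116, θ₃=0.162, ω₃=0.258
apply F[5]=+20.000 → step 6: x=0.113, v=1.833, θ₁=-0.381, ω₁=-4.349, θ₂=-0.104, ω₂=-0.135, θ₃=0.167, ω₃=0.227
apply F[6]=+20.000 → step 7: x=0.153, v=2.068, θ₁=-0.473, ω₁=-4.875, θ₂=-0.107, ω₂=-0.198, θ₃=0.171, ω₃=0.167
apply F[7]=+20.000 → step 8: x=0.196, v=2.266, θ₁=-0.575, ω₁=-5.285, θ₂=-0.112, ω₂=-0.322, θ₃=0.174, ω₃=0.088
apply F[8]=+20.000 → step 9: x=0.243, v=2.430, θ₁=-0.684, ω₁=-5.595, θ₂=-0.121, ω₂=-0.512, θ₃=0.175, ω₃=-0.001
apply F[9]=+20.000 → step 10: x=0.293, v=2.566, θ₁=-0.798, ω₁=-5.830, θ₂=-0.133, ω₂=-0.764, θ₃=0.174, ω₃=-0.094
apply F[10]=+20.000 → step 11: x=0.345, v=2.676, θ₁=-0.917, ω₁=-6.014, θ₂=-0.151, ω₂=-1.070, θ₃=0.171, ω₃=-0.188
apply F[11]=+20.000 → step 12: x=0.400, v=2.766, θ₁=-1.039, ω₁=-6.163, θ₂=-0.176, ω₂=-1.424, θ₃=0.166, ω₃=-0.283
apply F[12]=+20.000 → step 13: x=0.456, v=2.837, θ₁=-1.163, ω₁=-6.288, θ₂=-0.209, ω₂=-1.820, θ₃=0.159, ω₃=-0.380
apply F[13]=+20.000 → step 14: x=0.513, v=2.891, θ₁=-1.290, ω₁=-6.392, θ₂=-0.249, ω₂=-2.251, θ₃=0.151, ω₃=-0.482
apply F[14]=+20.000 → step 15: x=0.571, v=2.931, θ₁=-1.419, ω₁=-6.473, θ₂=-0.299, ω₂=-2.714, θ₃=0.140, ω₃=-0.593
apply F[15]=+20.000 → step 16: x=0.630, v=2.959, θ₁=-1.549, ω₁=-6.527, θ₂=-0.358, ω₂=-3.201, θ₃=0.127, ω₃=-0.718
apply F[16]=+20.000 → step 17: x=0.690, v=2.979, θ₁=-1.680, ω₁=-6.543, θ₂=-0.427, ω₂=-3.709, θ₃=0.111, ω₃=-0.863
apply F[17]=+20.000 → step 18: x=0.749, v=2.995, θ₁=-1.810, ω₁=-6.509, θ₂=-0.507, ω₂=-4.228, θ₃=0.092, ω₃=-1.035
apply F[18]=+20.000 → step 19: x=0.810, v=3.012, θ₁=-1.940, ω₁=-6.407, θ₂=-0.596, ω₂=-4.752, θ₃=0.070, ω₃=-1.243
apply F[19]=+20.000 → step 20: x=0.870, v=3.038, θ₁=-2.066, ω₁=-6.215, θ₂=-0.697, ω₂=-5.267, θ₃=0.042, ω₃=-1.496
apply F[20]=+20.000 → step 21: x=0.931, v=3.079, θ₁=-2.187, ω₁=-5.910, θ₂=-0.807, ω₂=-5.762, θ₃=0.009, ω₃=-1.802
apply F[21]=+20.000 → step 22: x=0.993, v=3.141, θ₁=-2.301, ω₁=-5.469, θ₂=-0.927, ω₂=-6.221, θ₃=-0.030, ω₃=-2.170
apply F[22]=+20.000 → step 23: x=1.057, v=3.229, θ₁=-2.405, ω₁=-4.878, θ₂=-1.055, ω₂=-6.627, θ₃=-0.078, ω₃=-2.604
apply F[23]=+20.000 → step 24: x=1.123, v=3.343, θ₁=-2.496, ω₁=-4.136, θ₂=-1.191, ω₂=-6.966, θ₃=-0.135, ω₃=-3.105
apply F[24]=+20.000 → step 25: x=1.191, v=3.481, θ₁=-2.570, ω₁=-3.258, θ₂=-1.334, ω₂=-7.229, θ₃=-0.203, ω₃=-3.674
apply F[25]=+20.000 → step 26: x=1.262, v=3.635, θ₁=-2.625, ω₁=-2.277, θ₂=-1.480, ω₂=-7.410, θ₃=-0.282, ω₃=-4.306
apply F[26]=+20.000 → step 27: x=1.336, v=3.796, θ₁=-2.660, ω₁=-1.239, θ₂=-1.629, ω₂=-7.507, θ₃=-0.375, ω₃=-5.001
apply F[27]=+20.000 → step 28: x=1.414, v=3.950, θ₁=-2.675, ω₁=-0.200, θ₂=-1.780, ω₂=-7.510, θ₃=-0.483, ω₃=-5.763
apply F[28]=+20.000 → step 29: x=1.494, v=4.086, θ₁=-2.669, ω₁=0.773, θ₂=-1.929, ω₂=-7.387, θ₃=-0.606, ω₃=-6.600
apply F[29]=+20.000 → step 30: x=1.577, v=4.190, θ₁=-2.645, ω₁=1.598, θ₂=-2.074, ω₂=-7.066, θ₃=-0.747, ω₃=-7.515
apply F[30]=+20.000 → step 31: x=1.662, v=4.257, θ₁=-2.607, ω₁=2.186, θ₂=-2.210, ω₂=-6.440, θ₃=-0.907, ω₃=-8.491
apply F[31]=+20.000 → step 32: x=1.747, v=4.287, θ₁=-2.559, ω₁=2.478, θ₂=-2.329, ω₂=-5.401, θ₃=-1.087, ω₃=-9.489
apply F[32]=-20.000 → step 33: x=1.828, v=3.848, θ₁=-2.518, ω₁=1.647, θ₂=-2.422, ω₂=-3.924, θ₃=-1.284, ω₃=-10.204
Max |angle| over trajectory = 2.675 rad; bound = 2.708 → within bound.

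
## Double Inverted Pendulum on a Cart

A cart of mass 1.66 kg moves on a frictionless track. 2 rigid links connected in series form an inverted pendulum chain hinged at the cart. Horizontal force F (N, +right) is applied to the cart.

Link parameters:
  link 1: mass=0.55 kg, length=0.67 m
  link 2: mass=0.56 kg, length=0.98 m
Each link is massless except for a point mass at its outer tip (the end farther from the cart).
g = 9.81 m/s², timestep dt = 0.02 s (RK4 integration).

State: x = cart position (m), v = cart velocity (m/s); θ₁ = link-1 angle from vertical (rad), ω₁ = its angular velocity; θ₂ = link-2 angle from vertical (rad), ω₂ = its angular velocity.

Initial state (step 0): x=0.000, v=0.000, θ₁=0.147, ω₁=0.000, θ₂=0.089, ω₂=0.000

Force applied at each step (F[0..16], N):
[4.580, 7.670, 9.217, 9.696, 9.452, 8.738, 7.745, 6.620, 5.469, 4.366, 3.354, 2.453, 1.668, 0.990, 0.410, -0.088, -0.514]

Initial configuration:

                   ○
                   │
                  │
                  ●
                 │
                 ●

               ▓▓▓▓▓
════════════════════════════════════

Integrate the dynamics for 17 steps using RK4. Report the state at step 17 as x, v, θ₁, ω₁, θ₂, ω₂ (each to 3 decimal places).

apply F[0]=+4.580 → step 1: x=0.000, v=0.036, θ₁=0.147, ω₁=0.008, θ₂=0.089, ω₂=-0.024
apply F[1]=+7.670 → step 2: x=0.002, v=0.108, θ₁=0.147, ω₁=-0.038, θ₂=0.088, ω₂=-0.048
apply F[2]=+9.217 → step 3: x=0.005, v=0.199, θ₁=0.145, ω₁=-0.112, θ₂=0.087, ω₂=-0.073
apply F[3]=+9.696 → step 4: x=0.010, v=0.296, θ₁=0.142, ω₁=-0.195, θ₂=0.085, ω₂=-0.098
apply F[4]=+9.452 → step 5: x=0.017, v=0.391, θ₁=0.138, ω₁=-0.276, θ₂=0.083, ω₂=-0.122
apply F[5]=+8.738 → step 6: x=0.025, v=0.478, θ₁=0.131, ω₁=-0.349, θ₂=0.080, ω₂=-0.144
apply F[6]=+7.745 → step 7: x=0.036, v=0.554, θ₁=0.124, ω₁=-0.410, θ₂=0.077, ω₂=-0.164
apply F[7]=+6.620 → step 8: x=0.047, v=0.618, θ₁=0.115, ω₁=-0.456, θ₂=0.074, ω₂=-0.182
apply F[8]=+5.469 → step 9: x=0.060, v=0.669, θ₁=0.106, ω₁=-0.489, θ₂=0.070, ω₂=-0.198
apply F[9]=+4.366 → step 10: x=0.074, v=0.709, θ₁=0.096, ω₁=-0.508, θ₂=0.066, ω₂=-0.211
apply F[10]=+3.354 → step 11: x=0.088, v=0.737, θ₁=0.085, ω₁=-0.517, θ₂=0.061, ω₂=-0.222
apply F[11]=+2.453 → step 12: x=0.103, v=0.757, θ₁=0.075, ω₁=-0.516, θ₂=0.057, ω₂=-0.230
apply F[12]=+1.668 → step 13: x=0.119, v=0.768, θ₁=0.065, ω₁=-0.507, θ₂=0.052, ω₂=-0.236
apply F[13]=+0.990 → step 14: x=0.134, v=0.772, θ₁=0.055, ω₁=-0.493, θ₂=0.048, ω₂=-0.240
apply F[14]=+0.410 → step 15: x=0.149, v=0.770, θ₁=0.045, ω₁=-0.475, θ₂=0.043, ω₂=-0.242
apply F[15]=-0.088 → step 16: x=0.165, v=0.764, θ₁=0.036, ω₁=-0.454, θ₂=0.038, ω₂=-0.242
apply F[16]=-0.514 → step 17: x=0.180, v=0.754, θ₁=0.027, ω₁=-0.430, θ₂=0.033, ω₂=-0.240

Answer: x=0.180, v=0.754, θ₁=0.027, ω₁=-0.430, θ₂=0.033, ω₂=-0.240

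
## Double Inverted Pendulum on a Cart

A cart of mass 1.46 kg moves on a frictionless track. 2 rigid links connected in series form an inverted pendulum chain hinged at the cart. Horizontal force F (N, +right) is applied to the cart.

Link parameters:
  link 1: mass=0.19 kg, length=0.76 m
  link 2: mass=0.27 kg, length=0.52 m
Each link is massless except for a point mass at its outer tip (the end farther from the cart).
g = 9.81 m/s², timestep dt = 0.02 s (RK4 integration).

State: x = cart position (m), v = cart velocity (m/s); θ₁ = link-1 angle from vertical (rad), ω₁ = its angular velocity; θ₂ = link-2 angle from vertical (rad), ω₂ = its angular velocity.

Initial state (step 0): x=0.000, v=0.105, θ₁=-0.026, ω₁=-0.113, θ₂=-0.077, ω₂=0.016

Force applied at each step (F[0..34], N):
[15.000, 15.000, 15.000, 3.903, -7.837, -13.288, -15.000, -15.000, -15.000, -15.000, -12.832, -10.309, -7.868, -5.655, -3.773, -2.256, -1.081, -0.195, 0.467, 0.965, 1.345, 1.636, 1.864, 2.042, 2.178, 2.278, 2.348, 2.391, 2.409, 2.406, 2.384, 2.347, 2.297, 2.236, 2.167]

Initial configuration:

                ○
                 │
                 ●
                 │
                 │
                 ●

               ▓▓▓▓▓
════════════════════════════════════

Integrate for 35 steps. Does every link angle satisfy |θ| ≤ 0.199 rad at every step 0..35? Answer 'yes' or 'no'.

apply F[0]=+15.000 → step 1: x=0.004, v=0.312, θ₁=-0.031, ω₁=-0.375, θ₂=-0.077, ω₂=-0.027
apply F[1]=+15.000 → step 2: x=0.012, v=0.520, θ₁=-0.041, ω₁=-0.643, θ₂=-0.078, ω₂=-0.063
apply F[2]=+15.000 → step 3: x=0.025, v=0.728, θ₁=-0.057, ω₁=-0.919, θ₂=-0.080, ω₂=-0.088
apply F[3]=+3.903 → step 4: x=0.040, v=0.785, θ₁=-0.076, ω₁=-1.006, θ₂=-0.081, ω₂=-0.100
apply F[4]=-7.837 → step 5: x=0.055, v=0.683, θ₁=-0.095, ω₁=-0.896, θ₂=-0.083, ω₂=-0.097
apply F[5]=-13.288 → step 6: x=0.067, v=0.507, θ₁=-0.111, ω₁=-0.700, θ₂=-0.085, ω₂=-0.079
apply F[6]=-15.000 → step 7: x=0.075, v=0.310, θ₁=-0.123, ω₁=-0.484, θ₂=-0.087, ω₂=-0.049
apply F[7]=-15.000 → step 8: x=0.079, v=0.113, θ₁=-0.130, ω₁=-0.276, θ₂=-0.087, ω₂=-0.008
apply F[8]=-15.000 → step 9: x=0.079, v=-0.084, θ₁=-0.134, ω₁=-0.072, θ₂=-0.087, ω₂=0.038
apply F[9]=-15.000 → step 10: x=0.076, v=-0.280, θ₁=-0.133, ω₁=0.130, θ₂=-0.086, ω₂=0.086
apply F[10]=-12.832 → step 11: x=0.068, v=-0.447, θ₁=-0.129, ω₁=0.295, θ₂=-0.083, ω₂=0.133
apply F[11]=-10.309 → step 12: x=0.058, v=-0.580, θ₁=-0.122, ω₁=0.419, θ₂=-0.080, ω₂=0.175
apply F[12]=-7.868 → step 13: x=0.046, v=-0.680, θ₁=-0.113, ω₁=0.505, θ₂=-0.076, ω₂=0.212
apply F[13]=-5.655 → step 14: x=0.031, v=-0.751, θ₁=-0.102, ω₁=0.558, θ₂=-0.072, ω₂=0.243
apply F[14]=-3.773 → step 15: x=0.016, v=-0.797, θ₁=-0.090, ω₁=0.584, θ₂=-0.067, ω₂=0.267
apply F[15]=-2.256 → step 16: x=-0.000, v=-0.822, θ₁=-0.079, ω₁=0.588, θ₂=-0.061, ω₂=0.285
apply F[16]=-1.081 → step 17: x=-0.017, v=-0.833, θ₁=-0.067, ω₁=0.578, θ₂=-0.055, ω₂=0.298
apply F[17]=-0.195 → step 18: x=-0.034, v=-0.832, θ₁=-0.056, ω₁=0.558, θ₂=-0.049, ω₂=0.306
apply F[18]=+0.467 → step 19: x=-0.050, v=-0.822, θ₁=-0.045, ω₁=0.531, θ₂=-0.043, ω₂=0.310
apply F[19]=+0.965 → step 20: x=-0.066, v=-0.807, θ₁=-0.035, ω₁=0.500, θ₂=-0.037, ω₂=0.309
apply F[20]=+1.345 → step 21: x=-0.082, v=-0.787, θ₁=-0.025, ω₁=0.467, θ₂=-0.031, ω₂=0.306
apply F[21]=+1.636 → step 22: x=-0.098, v=-0.763, θ₁=-0.016, ω₁=0.434, θ₂=-0.025, ω₂=0.299
apply F[22]=+1.864 → step 23: x=-0.113, v=-0.737, θ₁=-0.008, ω₁=0.400, θ₂=-0.019, ω₂=0.290
apply F[23]=+2.042 → step 24: x=-0.127, v=-0.708, θ₁=0.000, ω₁=0.366, θ₂=-0.013, ω₂=0.279
apply F[24]=+2.178 → step 25: x=-0.141, v=-0.679, θ₁=0.007, ω₁=0.333, θ₂=-0.008, ω₂=0.266
apply F[25]=+2.278 → step 26: x=-0.154, v=-0.648, θ₁=0.013, ω₁=0.301, θ₂=-0.003, ω₂=0.252
apply F[26]=+2.348 → step 27: x=-0.167, v=-0.617, θ₁=0.019, ω₁=0.270, θ₂=0.002, ω₂=0.238
apply F[27]=+2.391 → step 28: x=-0.179, v=-0.586, θ₁=0.024, ω₁=0.241, θ₂=0.007, ω₂=0.222
apply F[28]=+2.409 → step 29: x=-0.190, v=-0.554, θ₁=0.029, ω₁=0.213, θ₂=0.011, ω₂=0.206
apply F[29]=+2.406 → step 30: x=-0.201, v=-0.523, θ₁=0.033, ω₁=0.186, θ₂=0.015, ω₂=0.190
apply F[30]=+2.384 → step 31: x=-0.211, v=-0.493, θ₁=0.036, ω₁=0.161, θ₂=0.019, ω₂=0.174
apply F[31]=+2.347 → step 32: x=-0.221, v=-0.463, θ₁=0.039, ω₁=0.138, θ₂=0.022, ω₂=0.159
apply F[32]=+2.297 → step 33: x=-0.230, v=-0.434, θ₁=0.042, ω₁=0.117, θ₂=0.025, ω₂=0.143
apply F[33]=+2.236 → step 34: x=-0.238, v=-0.406, θ₁=0.044, ω₁=0.097, θ₂=0.028, ω₂=0.128
apply F[34]=+2.167 → step 35: x=-0.246, v=-0.379, θ₁=0.046, ω₁=0.079, θ₂=0.030, ω₂=0.114
Max |angle| over trajectory = 0.134 rad; bound = 0.199 → within bound.

Answer: yes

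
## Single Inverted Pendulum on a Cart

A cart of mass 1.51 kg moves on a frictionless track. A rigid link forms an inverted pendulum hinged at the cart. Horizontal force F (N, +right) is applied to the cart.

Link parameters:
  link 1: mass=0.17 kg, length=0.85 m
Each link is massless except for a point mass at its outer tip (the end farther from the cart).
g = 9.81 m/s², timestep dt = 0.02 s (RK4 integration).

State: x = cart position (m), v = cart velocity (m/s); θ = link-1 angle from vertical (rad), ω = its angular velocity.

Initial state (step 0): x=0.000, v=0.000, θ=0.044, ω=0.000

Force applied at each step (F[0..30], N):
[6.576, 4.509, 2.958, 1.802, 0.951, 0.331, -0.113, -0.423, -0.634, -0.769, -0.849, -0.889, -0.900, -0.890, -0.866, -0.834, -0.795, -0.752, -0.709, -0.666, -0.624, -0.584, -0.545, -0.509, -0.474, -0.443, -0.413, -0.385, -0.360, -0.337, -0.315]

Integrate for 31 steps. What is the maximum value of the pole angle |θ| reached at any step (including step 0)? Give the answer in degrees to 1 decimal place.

Answer: 2.5°

Derivation:
apply F[0]=+6.576 → step 1: x=0.001, v=0.086, θ=0.043, ω=-0.091
apply F[1]=+4.509 → step 2: x=0.003, v=0.145, θ=0.041, ω=-0.151
apply F[2]=+2.958 → step 3: x=0.006, v=0.183, θ=0.037, ω=-0.187
apply F[3]=+1.802 → step 4: x=0.010, v=0.206, θ=0.033, ω=-0.206
apply F[4]=+0.951 → step 5: x=0.015, v=0.218, θ=0.029, ω=-0.212
apply F[5]=+0.331 → step 6: x=0.019, v=0.222, θ=0.025, ω=-0.211
apply F[6]=-0.113 → step 7: x=0.023, v=0.220, θ=0.021, ω=-0.203
apply F[7]=-0.423 → step 8: x=0.028, v=0.214, θ=0.017, ω=-0.191
apply F[8]=-0.634 → step 9: x=0.032, v=0.205, θ=0.013, ω=-0.178
apply F[9]=-0.769 → step 10: x=0.036, v=0.195, θ=0.010, ω=-0.163
apply F[10]=-0.849 → step 11: x=0.040, v=0.183, θ=0.007, ω=-0.147
apply F[11]=-0.889 → step 12: x=0.043, v=0.171, θ=0.004, ω=-0.132
apply F[12]=-0.900 → step 13: x=0.047, v=0.160, θ=0.001, ω=-0.118
apply F[13]=-0.890 → step 14: x=0.050, v=0.148, θ=-0.001, ω=-0.104
apply F[14]=-0.866 → step 15: x=0.052, v=0.136, θ=-0.003, ω=-0.091
apply F[15]=-0.834 → step 16: x=0.055, v=0.125, θ=-0.004, ω=-0.078
apply F[16]=-0.795 → step 17: x=0.058, v=0.115, θ=-0.006, ω=-0.067
apply F[17]=-0.752 → step 18: x=0.060, v=0.105, θ=-0.007, ω=-0.057
apply F[18]=-0.709 → step 19: x=0.062, v=0.096, θ=-0.008, ω=-0.048
apply F[19]=-0.666 → step 20: x=0.064, v=0.087, θ=-0.009, ω=-0.040
apply F[20]=-0.624 → step 21: x=0.065, v=0.079, θ=-0.010, ω=-0.033
apply F[21]=-0.584 → step 22: x=0.067, v=0.072, θ=-0.010, ω=-0.026
apply F[22]=-0.545 → step 23: x=0.068, v=0.065, θ=-0.011, ω=-0.021
apply F[23]=-0.509 → step 24: x=0.069, v=0.058, θ=-0.011, ω=-0.015
apply F[24]=-0.474 → step 25: x=0.070, v=0.052, θ=-0.011, ω=-0.011
apply F[25]=-0.443 → step 26: x=0.071, v=0.047, θ=-0.012, ω=-0.007
apply F[26]=-0.413 → step 27: x=0.072, v=0.041, θ=-0.012, ω=-0.004
apply F[27]=-0.385 → step 28: x=0.073, v=0.037, θ=-0.012, ω=-0.001
apply F[28]=-0.360 → step 29: x=0.074, v=0.032, θ=-0.012, ω=0.002
apply F[29]=-0.337 → step 30: x=0.074, v=0.028, θ=-0.012, ω=0.004
apply F[30]=-0.315 → step 31: x=0.075, v=0.024, θ=-0.012, ω=0.006
Max |angle| over trajectory = 0.044 rad = 2.5°.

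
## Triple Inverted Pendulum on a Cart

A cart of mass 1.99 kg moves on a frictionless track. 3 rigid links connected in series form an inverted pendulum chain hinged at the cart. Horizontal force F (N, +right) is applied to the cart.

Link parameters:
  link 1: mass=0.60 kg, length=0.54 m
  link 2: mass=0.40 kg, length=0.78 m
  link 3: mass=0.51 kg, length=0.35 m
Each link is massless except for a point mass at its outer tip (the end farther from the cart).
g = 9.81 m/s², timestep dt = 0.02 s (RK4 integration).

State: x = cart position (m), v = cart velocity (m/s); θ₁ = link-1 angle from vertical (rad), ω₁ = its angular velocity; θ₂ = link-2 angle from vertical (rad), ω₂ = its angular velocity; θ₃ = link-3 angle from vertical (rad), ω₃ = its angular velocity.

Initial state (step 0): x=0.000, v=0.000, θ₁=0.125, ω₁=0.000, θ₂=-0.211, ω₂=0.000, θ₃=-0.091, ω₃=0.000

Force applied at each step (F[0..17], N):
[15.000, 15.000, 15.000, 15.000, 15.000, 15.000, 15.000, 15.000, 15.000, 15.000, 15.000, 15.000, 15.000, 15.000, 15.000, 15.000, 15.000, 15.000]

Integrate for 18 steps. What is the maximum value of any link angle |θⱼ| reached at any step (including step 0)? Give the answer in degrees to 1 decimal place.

Answer: 50.5°

Derivation:
apply F[0]=+15.000 → step 1: x=0.001, v=0.134, θ₁=0.125, ω₁=-0.045, θ₂=-0.213, ω₂=-0.224, θ₃=-0.090, ω₃=0.132
apply F[1]=+15.000 → step 2: x=0.005, v=0.268, θ₁=0.123, ω₁=-0.091, θ₂=-0.220, ω₂=-0.450, θ₃=-0.086, ω₃=0.270
apply F[2]=+15.000 → step 3: x=0.012, v=0.402, θ₁=0.121, ω₁=-0.140, θ₂=-0.231, ω₂=-0.679, θ₃=-0.079, ω₃=0.418
apply F[3]=+15.000 → step 4: x=0.021, v=0.538, θ₁=0.118, ω₁=-0.196, θ₂=-0.247, ω₂=-0.912, θ₃=-0.069, ω₃=0.581
apply F[4]=+15.000 → step 5: x=0.034, v=0.674, θ₁=0.113, ω₁=-0.260, θ₂=-0.268, ω₂=-1.147, θ₃=-0.055, ω₃=0.759
apply F[5]=+15.000 → step 6: x=0.048, v=0.812, θ₁=0.107, ω₁=-0.336, θ₂=-0.293, ω₂=-1.383, θ₃=-0.038, ω₃=0.952
apply F[6]=+15.000 → step 7: x=0.066, v=0.952, θ₁=0.099, ω₁=-0.429, θ₂=-0.323, ω₂=-1.617, θ₃=-0.017, ω₃=1.154
apply F[7]=+15.000 → step 8: x=0.087, v=1.093, θ₁=0.090, ω₁=-0.542, θ₂=-0.358, ω₂=-1.845, θ₃=0.008, ω₃=1.357
apply F[8]=+15.000 → step 9: x=0.110, v=1.236, θ₁=0.078, ω₁=-0.679, θ₂=-0.397, ω₂=-2.062, θ₃=0.037, ω₃=1.551
apply F[9]=+15.000 → step 10: x=0.136, v=1.380, θ₁=0.062, ω₁=-0.843, θ₂=-0.440, ω₂=-2.262, θ₃=0.070, ω₃=1.724
apply F[10]=+15.000 → step 11: x=0.165, v=1.527, θ₁=0.044, ω₁=-1.037, θ₂=-0.487, ω₂=-2.441, θ₃=0.106, ω₃=1.866
apply F[11]=+15.000 → step 12: x=0.197, v=1.676, θ₁=0.021, ω₁=-1.262, θ₂=-0.538, ω₂=-2.597, θ₃=0.144, ω₃=1.967
apply F[12]=+15.000 → step 13: x=0.232, v=1.826, θ₁=-0.007, ω₁=-1.518, θ₂=-0.591, ω₂=-2.728, θ₃=0.184, ω₃=2.023
apply F[13]=+15.000 → step 14: x=0.270, v=1.978, θ₁=-0.040, ω₁=-1.805, θ₂=-0.647, ω₂=-2.833, θ₃=0.225, ω₃=2.029
apply F[14]=+15.000 → step 15: x=0.311, v=2.131, θ₁=-0.079, ω₁=-2.124, θ₂=-0.704, ω₂=-2.909, θ₃=0.265, ω₃=1.985
apply F[15]=+15.000 → step 16: x=0.355, v=2.285, θ₁=-0.125, ω₁=-2.474, θ₂=-0.763, ω₂=-2.957, θ₃=0.304, ω₃=1.887
apply F[16]=+15.000 → step 17: x=0.403, v=2.438, θ₁=-0.179, ω₁=-2.853, θ₂=-0.822, ω₂=-2.973, θ₃=0.340, ω₃=1.733
apply F[17]=+15.000 → step 18: x=0.453, v=2.590, θ₁=-0.240, ω₁=-3.263, θ₂=-0.881, ω₂=-2.954, θ₃=0.373, ω₃=1.520
Max |angle| over trajectory = 0.881 rad = 50.5°.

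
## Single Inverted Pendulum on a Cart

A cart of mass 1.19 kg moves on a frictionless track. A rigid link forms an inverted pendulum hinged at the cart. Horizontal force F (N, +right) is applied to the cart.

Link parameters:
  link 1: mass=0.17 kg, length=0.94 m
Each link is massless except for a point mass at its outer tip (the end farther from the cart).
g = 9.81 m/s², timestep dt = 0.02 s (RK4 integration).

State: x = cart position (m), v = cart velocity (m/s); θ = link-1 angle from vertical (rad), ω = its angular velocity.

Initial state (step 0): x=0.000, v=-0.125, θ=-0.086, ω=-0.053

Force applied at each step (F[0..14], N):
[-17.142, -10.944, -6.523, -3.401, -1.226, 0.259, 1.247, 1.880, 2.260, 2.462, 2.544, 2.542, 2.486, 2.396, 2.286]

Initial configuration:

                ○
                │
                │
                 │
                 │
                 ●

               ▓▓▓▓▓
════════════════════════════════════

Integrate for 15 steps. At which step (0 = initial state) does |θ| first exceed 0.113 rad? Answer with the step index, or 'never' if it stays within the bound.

Answer: never

Derivation:
apply F[0]=-17.142 → step 1: x=-0.005, v=-0.410, θ=-0.084, ω=0.232
apply F[1]=-10.944 → step 2: x=-0.015, v=-0.592, θ=-0.078, ω=0.407
apply F[2]=-6.523 → step 3: x=-0.028, v=-0.699, θ=-0.069, ω=0.506
apply F[3]=-3.401 → step 4: x=-0.043, v=-0.755, θ=-0.058, ω=0.552
apply F[4]=-1.226 → step 5: x=-0.058, v=-0.774, θ=-0.047, ω=0.561
apply F[5]=+0.259 → step 6: x=-0.074, v=-0.769, θ=-0.036, ω=0.546
apply F[6]=+1.247 → step 7: x=-0.089, v=-0.747, θ=-0.025, ω=0.517
apply F[7]=+1.880 → step 8: x=-0.103, v=-0.715, θ=-0.015, ω=0.479
apply F[8]=+2.260 → step 9: x=-0.117, v=-0.676, θ=-0.006, ω=0.436
apply F[9]=+2.462 → step 10: x=-0.130, v=-0.635, θ=0.002, ω=0.391
apply F[10]=+2.544 → step 11: x=-0.143, v=-0.592, θ=0.009, ω=0.347
apply F[11]=+2.542 → step 12: x=-0.154, v=-0.550, θ=0.016, ω=0.305
apply F[12]=+2.486 → step 13: x=-0.165, v=-0.509, θ=0.022, ω=0.265
apply F[13]=+2.396 → step 14: x=-0.174, v=-0.469, θ=0.027, ω=0.228
apply F[14]=+2.286 → step 15: x=-0.183, v=-0.431, θ=0.031, ω=0.194
max |θ| = 0.086 ≤ 0.113 over all 16 states.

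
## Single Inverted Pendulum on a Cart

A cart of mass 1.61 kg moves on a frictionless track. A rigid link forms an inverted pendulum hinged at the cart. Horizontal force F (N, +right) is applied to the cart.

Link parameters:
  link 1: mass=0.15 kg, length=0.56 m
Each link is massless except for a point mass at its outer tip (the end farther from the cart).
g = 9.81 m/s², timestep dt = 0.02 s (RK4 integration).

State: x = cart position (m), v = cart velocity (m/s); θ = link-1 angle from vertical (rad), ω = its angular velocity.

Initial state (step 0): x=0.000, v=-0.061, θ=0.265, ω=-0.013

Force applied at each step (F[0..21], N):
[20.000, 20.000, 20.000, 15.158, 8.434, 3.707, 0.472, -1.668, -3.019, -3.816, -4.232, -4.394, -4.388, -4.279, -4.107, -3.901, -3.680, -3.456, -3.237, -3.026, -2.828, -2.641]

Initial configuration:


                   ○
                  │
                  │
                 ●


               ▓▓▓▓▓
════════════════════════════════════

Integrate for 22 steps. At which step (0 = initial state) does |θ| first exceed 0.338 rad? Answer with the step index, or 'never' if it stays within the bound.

apply F[0]=+20.000 → step 1: x=0.001, v=0.181, θ=0.261, ω=-0.339
apply F[1]=+20.000 → step 2: x=0.007, v=0.424, θ=0.251, ω=-0.669
apply F[2]=+20.000 → step 3: x=0.018, v=0.667, θ=0.235, ω=-1.006
apply F[3]=+15.158 → step 4: x=0.033, v=0.851, θ=0.212, ω=-1.248
apply F[4]=+8.434 → step 5: x=0.051, v=0.952, θ=0.186, ω=-1.356
apply F[5]=+3.707 → step 6: x=0.071, v=0.995, θ=0.159, ω=-1.372
apply F[6]=+0.472 → step 7: x=0.091, v=0.999, θ=0.132, ω=-1.327
apply F[7]=-1.668 → step 8: x=0.111, v=0.976, θ=0.106, ω=-1.246
apply F[8]=-3.019 → step 9: x=0.130, v=0.937, θ=0.082, ω=-1.143
apply F[9]=-3.816 → step 10: x=0.148, v=0.888, θ=0.061, ω=-1.032
apply F[10]=-4.232 → step 11: x=0.165, v=0.835, θ=0.041, ω=-0.919
apply F[11]=-4.394 → step 12: x=0.181, v=0.780, θ=0.024, ω=-0.809
apply F[12]=-4.388 → step 13: x=0.196, v=0.725, θ=0.009, ω=-0.706
apply F[13]=-4.279 → step 14: x=0.210, v=0.672, θ=-0.004, ω=-0.610
apply F[14]=-4.107 → step 15: x=0.223, v=0.621, θ=-0.016, ω=-0.523
apply F[15]=-3.901 → step 16: x=0.235, v=0.573, θ=-0.025, ω=-0.444
apply F[16]=-3.680 → step 17: x=0.246, v=0.528, θ=-0.034, ω=-0.374
apply F[17]=-3.456 → step 18: x=0.256, v=0.485, θ=-0.040, ω=-0.312
apply F[18]=-3.237 → step 19: x=0.266, v=0.446, θ=-0.046, ω=-0.256
apply F[19]=-3.026 → step 20: x=0.274, v=0.409, θ=-0.051, ω=-0.208
apply F[20]=-2.828 → step 21: x=0.282, v=0.375, θ=-0.055, ω=-0.166
apply F[21]=-2.641 → step 22: x=0.289, v=0.343, θ=-0.057, ω=-0.129
max |θ| = 0.265 ≤ 0.338 over all 23 states.

Answer: never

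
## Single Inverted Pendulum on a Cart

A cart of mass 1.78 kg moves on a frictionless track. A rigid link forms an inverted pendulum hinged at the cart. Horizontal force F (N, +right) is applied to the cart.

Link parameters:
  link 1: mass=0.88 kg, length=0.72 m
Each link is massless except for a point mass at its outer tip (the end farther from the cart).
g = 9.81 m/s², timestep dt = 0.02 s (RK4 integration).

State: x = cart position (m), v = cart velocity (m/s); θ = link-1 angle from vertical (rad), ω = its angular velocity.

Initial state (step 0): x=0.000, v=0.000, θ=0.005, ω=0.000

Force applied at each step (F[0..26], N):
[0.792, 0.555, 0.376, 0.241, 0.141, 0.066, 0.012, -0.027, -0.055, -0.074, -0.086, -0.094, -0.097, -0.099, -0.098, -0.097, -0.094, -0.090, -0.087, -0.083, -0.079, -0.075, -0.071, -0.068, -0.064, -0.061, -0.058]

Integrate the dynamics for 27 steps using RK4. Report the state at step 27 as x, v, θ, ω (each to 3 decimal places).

Answer: x=0.007, v=0.005, θ=-0.001, ω=-0.000

Derivation:
apply F[0]=+0.792 → step 1: x=0.000, v=0.008, θ=0.005, ω=-0.010
apply F[1]=+0.555 → step 2: x=0.000, v=0.014, θ=0.005, ω=-0.017
apply F[2]=+0.376 → step 3: x=0.001, v=0.018, θ=0.004, ω=-0.021
apply F[3]=+0.241 → step 4: x=0.001, v=0.020, θ=0.004, ω=-0.023
apply F[4]=+0.141 → step 5: x=0.001, v=0.022, θ=0.003, ω=-0.024
apply F[5]=+0.066 → step 6: x=0.002, v=0.022, θ=0.003, ω=-0.024
apply F[6]=+0.012 → step 7: x=0.002, v=0.022, θ=0.002, ω=-0.023
apply F[7]=-0.027 → step 8: x=0.003, v=0.021, θ=0.002, ω=-0.022
apply F[8]=-0.055 → step 9: x=0.003, v=0.021, θ=0.002, ω=-0.020
apply F[9]=-0.074 → step 10: x=0.004, v=0.020, θ=0.001, ω=-0.018
apply F[10]=-0.086 → step 11: x=0.004, v=0.019, θ=0.001, ω=-0.017
apply F[11]=-0.094 → step 12: x=0.004, v=0.017, θ=0.000, ω=-0.015
apply F[12]=-0.097 → step 13: x=0.005, v=0.016, θ=0.000, ω=-0.013
apply F[13]=-0.099 → step 14: x=0.005, v=0.015, θ=-0.000, ω=-0.012
apply F[14]=-0.098 → step 15: x=0.005, v=0.014, θ=-0.000, ω=-0.010
apply F[15]=-0.097 → step 16: x=0.006, v=0.013, θ=-0.000, ω=-0.009
apply F[16]=-0.094 → step 17: x=0.006, v=0.012, θ=-0.001, ω=-0.008
apply F[17]=-0.090 → step 18: x=0.006, v=0.011, θ=-0.001, ω=-0.006
apply F[18]=-0.087 → step 19: x=0.006, v=0.010, θ=-0.001, ω=-0.005
apply F[19]=-0.083 → step 20: x=0.006, v=0.009, θ=-0.001, ω=-0.005
apply F[20]=-0.079 → step 21: x=0.007, v=0.009, θ=-0.001, ω=-0.004
apply F[21]=-0.075 → step 22: x=0.007, v=0.008, θ=-0.001, ω=-0.003
apply F[22]=-0.071 → step 23: x=0.007, v=0.007, θ=-0.001, ω=-0.002
apply F[23]=-0.068 → step 24: x=0.007, v=0.007, θ=-0.001, ω=-0.002
apply F[24]=-0.064 → step 25: x=0.007, v=0.006, θ=-0.001, ω=-0.001
apply F[25]=-0.061 → step 26: x=0.007, v=0.005, θ=-0.001, ω=-0.001
apply F[26]=-0.058 → step 27: x=0.007, v=0.005, θ=-0.001, ω=-0.000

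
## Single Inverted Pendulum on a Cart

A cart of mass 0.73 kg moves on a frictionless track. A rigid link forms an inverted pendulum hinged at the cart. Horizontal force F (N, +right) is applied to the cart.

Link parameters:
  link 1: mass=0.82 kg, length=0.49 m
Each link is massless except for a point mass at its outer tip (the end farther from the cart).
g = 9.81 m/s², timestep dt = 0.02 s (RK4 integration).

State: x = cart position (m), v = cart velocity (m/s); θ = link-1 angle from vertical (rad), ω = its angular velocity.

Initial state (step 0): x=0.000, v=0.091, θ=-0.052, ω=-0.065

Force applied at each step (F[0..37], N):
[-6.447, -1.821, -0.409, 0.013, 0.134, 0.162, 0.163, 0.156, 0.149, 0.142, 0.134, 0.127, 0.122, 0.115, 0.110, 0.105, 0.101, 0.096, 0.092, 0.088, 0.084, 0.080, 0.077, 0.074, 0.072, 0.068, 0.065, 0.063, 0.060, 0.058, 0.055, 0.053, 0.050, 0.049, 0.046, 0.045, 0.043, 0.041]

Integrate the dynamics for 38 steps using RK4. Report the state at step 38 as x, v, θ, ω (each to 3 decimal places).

Answer: x=-0.024, v=0.003, θ=0.002, ω=-0.003

Derivation:
apply F[0]=-6.447 → step 1: x=0.000, v=-0.074, θ=-0.050, ω=0.250
apply F[1]=-1.821 → step 2: x=-0.002, v=-0.113, θ=-0.045, ω=0.312
apply F[2]=-0.409 → step 3: x=-0.004, v=-0.115, θ=-0.038, ω=0.299
apply F[3]=+0.013 → step 4: x=-0.006, v=-0.107, θ=-0.033, ω=0.268
apply F[4]=+0.134 → step 5: x=-0.008, v=-0.097, θ=-0.028, ω=0.235
apply F[5]=+0.162 → step 6: x=-0.010, v=-0.087, θ=-0.023, ω=0.205
apply F[6]=+0.163 → step 7: x=-0.012, v=-0.078, θ=-0.020, ω=0.177
apply F[7]=+0.156 → step 8: x=-0.013, v=-0.069, θ=-0.016, ω=0.153
apply F[8]=+0.149 → step 9: x=-0.015, v=-0.062, θ=-0.013, ω=0.133
apply F[9]=+0.142 → step 10: x=-0.016, v=-0.056, θ=-0.011, ω=0.114
apply F[10]=+0.134 → step 11: x=-0.017, v=-0.050, θ=-0.009, ω=0.099
apply F[11]=+0.127 → step 12: x=-0.018, v=-0.045, θ=-0.007, ω=0.085
apply F[12]=+0.122 → step 13: x=-0.019, v=-0.040, θ=-0.005, ω=0.073
apply F[13]=+0.115 → step 14: x=-0.019, v=-0.036, θ=-0.004, ω=0.062
apply F[14]=+0.110 → step 15: x=-0.020, v=-0.032, θ=-0.003, ω=0.053
apply F[15]=+0.105 → step 16: x=-0.021, v=-0.028, θ=-0.002, ω=0.045
apply F[16]=+0.101 → step 17: x=-0.021, v=-0.025, θ=-0.001, ω=0.038
apply F[17]=+0.096 → step 18: x=-0.022, v=-0.023, θ=-0.000, ω=0.033
apply F[18]=+0.092 → step 19: x=-0.022, v=-0.020, θ=0.000, ω=0.027
apply F[19]=+0.088 → step 20: x=-0.022, v=-0.018, θ=0.001, ω=0.023
apply F[20]=+0.084 → step 21: x=-0.023, v=-0.016, θ=0.001, ω=0.019
apply F[21]=+0.080 → step 22: x=-0.023, v=-0.014, θ=0.002, ω=0.016
apply F[22]=+0.077 → step 23: x=-0.023, v=-0.012, θ=0.002, ω=0.013
apply F[23]=+0.074 → step 24: x=-0.023, v=-0.010, θ=0.002, ω=0.010
apply F[24]=+0.072 → step 25: x=-0.024, v=-0.009, θ=0.002, ω=0.008
apply F[25]=+0.068 → step 26: x=-0.024, v=-0.008, θ=0.002, ω=0.006
apply F[26]=+0.065 → step 27: x=-0.024, v=-0.006, θ=0.002, ω=0.005
apply F[27]=+0.063 → step 28: x=-0.024, v=-0.005, θ=0.003, ω=0.003
apply F[28]=+0.060 → step 29: x=-0.024, v=-0.004, θ=0.003, ω=0.002
apply F[29]=+0.058 → step 30: x=-0.024, v=-0.003, θ=0.003, ω=0.001
apply F[30]=+0.055 → step 31: x=-0.024, v=-0.002, θ=0.003, ω=0.000
apply F[31]=+0.053 → step 32: x=-0.024, v=-0.001, θ=0.003, ω=-0.001
apply F[32]=+0.050 → step 33: x=-0.024, v=-0.000, θ=0.003, ω=-0.001
apply F[33]=+0.049 → step 34: x=-0.024, v=0.000, θ=0.003, ω=-0.002
apply F[34]=+0.046 → step 35: x=-0.024, v=0.001, θ=0.003, ω=-0.002
apply F[35]=+0.045 → step 36: x=-0.024, v=0.002, θ=0.002, ω=-0.003
apply F[36]=+0.043 → step 37: x=-0.024, v=0.002, θ=0.002, ω=-0.003
apply F[37]=+0.041 → step 38: x=-0.024, v=0.003, θ=0.002, ω=-0.003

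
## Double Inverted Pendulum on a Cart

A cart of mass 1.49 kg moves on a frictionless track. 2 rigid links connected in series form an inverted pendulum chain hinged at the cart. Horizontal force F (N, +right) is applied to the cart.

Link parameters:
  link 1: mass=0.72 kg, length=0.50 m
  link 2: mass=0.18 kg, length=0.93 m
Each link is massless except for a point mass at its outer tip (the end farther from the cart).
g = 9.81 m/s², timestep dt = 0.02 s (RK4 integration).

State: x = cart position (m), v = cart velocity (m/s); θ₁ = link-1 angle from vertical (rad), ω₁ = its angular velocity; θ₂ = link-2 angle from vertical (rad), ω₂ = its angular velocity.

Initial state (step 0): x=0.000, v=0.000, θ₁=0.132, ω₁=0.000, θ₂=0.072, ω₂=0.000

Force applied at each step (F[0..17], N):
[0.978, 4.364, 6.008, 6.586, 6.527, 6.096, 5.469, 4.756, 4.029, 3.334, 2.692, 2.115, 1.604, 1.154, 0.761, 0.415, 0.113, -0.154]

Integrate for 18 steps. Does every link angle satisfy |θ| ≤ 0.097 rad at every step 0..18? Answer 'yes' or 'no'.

Answer: no

Derivation:
apply F[0]=+0.978 → step 1: x=-0.000, v=-0.002, θ₁=0.133, ω₁=0.062, θ₂=0.072, ω₂=-0.016
apply F[1]=+4.364 → step 2: x=0.000, v=0.040, θ₁=0.134, ω₁=0.036, θ₂=0.071, ω₂=-0.032
apply F[2]=+6.008 → step 3: x=0.002, v=0.105, θ₁=0.134, ω₁=-0.033, θ₂=0.071, ω₂=-0.049
apply F[3]=+6.586 → step 4: x=0.005, v=0.177, θ₁=0.132, ω₁=-0.117, θ₂=0.069, ω₂=-0.067
apply F[4]=+6.527 → step 5: x=0.009, v=0.248, θ₁=0.129, ω₁=-0.202, θ₂=0.068, ω₂=-0.084
apply F[5]=+6.096 → step 6: x=0.014, v=0.315, θ₁=0.124, ω₁=-0.278, θ₂=0.066, ω₂=-0.100
apply F[6]=+5.469 → step 7: x=0.021, v=0.373, θ₁=0.118, ω₁=-0.341, θ₂=0.064, ω₂=-0.115
apply F[7]=+4.756 → step 8: x=0.029, v=0.423, θ₁=0.111, ω₁=-0.391, θ₂=0.061, ω₂=-0.129
apply F[8]=+4.029 → step 9: x=0.038, v=0.465, θ₁=0.102, ω₁=-0.427, θ₂=0.059, ω₂=-0.141
apply F[9]=+3.334 → step 10: x=0.048, v=0.498, θ₁=0.094, ω₁=-0.451, θ₂=0.056, ω₂=-0.152
apply F[10]=+2.692 → step 11: x=0.058, v=0.524, θ₁=0.085, ω₁=-0.463, θ₂=0.053, ω₂=-0.161
apply F[11]=+2.115 → step 12: x=0.069, v=0.543, θ₁=0.075, ω₁=-0.467, θ₂=0.049, ω₂=-0.169
apply F[12]=+1.604 → step 13: x=0.080, v=0.556, θ₁=0.066, ω₁=-0.463, θ₂=0.046, ω₂=-0.175
apply F[13]=+1.154 → step 14: x=0.091, v=0.564, θ₁=0.057, ω₁=-0.454, θ₂=0.042, ω₂=-0.179
apply F[14]=+0.761 → step 15: x=0.102, v=0.568, θ₁=0.048, ω₁=-0.441, θ₂=0.039, ω₂=-0.182
apply F[15]=+0.415 → step 16: x=0.114, v=0.569, θ₁=0.039, ω₁=-0.424, θ₂=0.035, ω₂=-0.184
apply F[16]=+0.113 → step 17: x=0.125, v=0.566, θ₁=0.031, ω₁=-0.405, θ₂=0.031, ω₂=-0.184
apply F[17]=-0.154 → step 18: x=0.136, v=0.561, θ₁=0.023, ω₁=-0.384, θ₂=0.028, ω₂=-0.184
Max |angle| over trajectory = 0.134 rad; bound = 0.097 → exceeded.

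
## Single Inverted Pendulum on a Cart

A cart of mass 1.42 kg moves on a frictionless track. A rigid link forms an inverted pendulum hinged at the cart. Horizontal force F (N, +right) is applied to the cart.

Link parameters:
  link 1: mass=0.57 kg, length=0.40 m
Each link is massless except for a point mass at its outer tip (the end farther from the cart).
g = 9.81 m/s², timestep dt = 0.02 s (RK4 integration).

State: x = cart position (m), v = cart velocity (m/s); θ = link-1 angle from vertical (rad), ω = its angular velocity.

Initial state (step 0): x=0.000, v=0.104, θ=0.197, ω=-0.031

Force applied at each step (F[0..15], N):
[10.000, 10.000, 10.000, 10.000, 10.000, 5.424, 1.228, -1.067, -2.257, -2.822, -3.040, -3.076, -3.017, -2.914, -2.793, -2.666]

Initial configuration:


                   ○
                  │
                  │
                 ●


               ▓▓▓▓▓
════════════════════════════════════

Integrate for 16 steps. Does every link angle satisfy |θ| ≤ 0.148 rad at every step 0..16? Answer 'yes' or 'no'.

Answer: no

Derivation:
apply F[0]=+10.000 → step 1: x=0.003, v=0.228, θ=0.194, ω=-0.239
apply F[1]=+10.000 → step 2: x=0.009, v=0.352, θ=0.187, ω=-0.452
apply F[2]=+10.000 → step 3: x=0.017, v=0.478, θ=0.176, ω=-0.671
apply F[3]=+10.000 → step 4: x=0.028, v=0.604, θ=0.160, ω=-0.901
apply F[4]=+10.000 → step 5: x=0.042, v=0.733, θ=0.140, ω=-1.145
apply F[5]=+5.424 → step 6: x=0.057, v=0.799, θ=0.116, ω=-1.247
apply F[6]=+1.228 → step 7: x=0.073, v=0.809, θ=0.092, ω=-1.220
apply F[7]=-1.067 → step 8: x=0.089, v=0.788, θ=0.068, ω=-1.129
apply F[8]=-2.257 → step 9: x=0.104, v=0.752, θ=0.047, ω=-1.011
apply F[9]=-2.822 → step 10: x=0.119, v=0.710, θ=0.028, ω=-0.887
apply F[10]=-3.040 → step 11: x=0.133, v=0.665, θ=0.011, ω=-0.767
apply F[11]=-3.076 → step 12: x=0.146, v=0.622, θ=-0.003, ω=-0.656
apply F[12]=-3.017 → step 13: x=0.158, v=0.580, θ=-0.015, ω=-0.556
apply F[13]=-2.914 → step 14: x=0.169, v=0.541, θ=-0.025, ω=-0.467
apply F[14]=-2.793 → step 15: x=0.179, v=0.504, θ=-0.034, ω=-0.389
apply F[15]=-2.666 → step 16: x=0.189, v=0.469, θ=-0.041, ω=-0.321
Max |angle| over trajectory = 0.197 rad; bound = 0.148 → exceeded.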